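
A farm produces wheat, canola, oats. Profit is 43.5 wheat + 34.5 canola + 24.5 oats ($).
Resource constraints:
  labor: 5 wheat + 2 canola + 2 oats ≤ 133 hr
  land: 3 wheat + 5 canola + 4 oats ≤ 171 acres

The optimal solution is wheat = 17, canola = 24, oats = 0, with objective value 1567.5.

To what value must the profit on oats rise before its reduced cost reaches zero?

30

Both labor and land are binding at x*.
The binding rows give the dual system: 5·y_labor + 3·y_land = 43.5 and 2·y_labor + 5·y_land = 34.5.
This yields shadow prices y_labor = 6, y_land = 4.5.
oats enters the basis when its profit ≥ yᵀa₃ = 6·2 + 4.5·4 = 30.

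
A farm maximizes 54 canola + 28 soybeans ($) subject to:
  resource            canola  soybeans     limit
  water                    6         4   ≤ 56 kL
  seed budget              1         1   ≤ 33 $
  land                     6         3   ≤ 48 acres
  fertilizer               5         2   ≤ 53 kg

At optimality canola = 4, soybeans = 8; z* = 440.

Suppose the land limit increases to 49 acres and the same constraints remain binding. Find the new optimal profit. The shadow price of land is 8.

Δb = 1, so new z* = 440 + (8)·(1) = 440 + 8 = 448.

448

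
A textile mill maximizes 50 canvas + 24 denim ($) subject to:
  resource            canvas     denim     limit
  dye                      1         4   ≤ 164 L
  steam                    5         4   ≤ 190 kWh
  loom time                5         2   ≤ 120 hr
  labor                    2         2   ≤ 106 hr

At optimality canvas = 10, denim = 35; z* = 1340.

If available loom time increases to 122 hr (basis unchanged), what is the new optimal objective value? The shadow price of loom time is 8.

1356

Δb = 2, so new z* = 1340 + (8)·(2) = 1340 + 16 = 1356.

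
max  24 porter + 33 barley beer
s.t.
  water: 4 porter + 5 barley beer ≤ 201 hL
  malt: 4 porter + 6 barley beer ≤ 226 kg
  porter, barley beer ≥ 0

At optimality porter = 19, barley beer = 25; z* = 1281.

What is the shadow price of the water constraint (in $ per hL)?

At the optimum: water uses 201 of 201 (binding); malt uses 226 of 226 (binding).
From A_Bᵀ y = c: 4·y_water + 4·y_malt = 24; 5·y_water + 6·y_malt = 33.
This yields shadow prices y_water = 3, y_malt = 3.
Shadow price of water = 3.

3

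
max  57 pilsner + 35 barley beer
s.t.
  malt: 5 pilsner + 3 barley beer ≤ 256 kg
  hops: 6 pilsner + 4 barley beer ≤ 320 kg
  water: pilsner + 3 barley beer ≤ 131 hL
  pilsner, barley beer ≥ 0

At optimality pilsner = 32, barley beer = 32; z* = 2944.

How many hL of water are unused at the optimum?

water used = 1·32 + 3·32 = 128; slack = 131 − 128 = 3.

3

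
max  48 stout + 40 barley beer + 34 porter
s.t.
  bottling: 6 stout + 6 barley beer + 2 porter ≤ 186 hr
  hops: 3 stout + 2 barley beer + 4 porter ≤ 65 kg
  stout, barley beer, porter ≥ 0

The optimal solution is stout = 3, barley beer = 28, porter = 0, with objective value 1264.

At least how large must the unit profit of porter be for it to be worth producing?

At the optimum: bottling uses 186 of 186 (binding); hops uses 65 of 65 (binding).
The binding rows give the dual system: 6·y_bottling + 3·y_hops = 48 and 6·y_bottling + 2·y_hops = 40.
Solving: y_bottling = 4, y_hops = 8.
porter enters the basis when its profit ≥ yᵀa₃ = 4·2 + 8·4 = 40.

40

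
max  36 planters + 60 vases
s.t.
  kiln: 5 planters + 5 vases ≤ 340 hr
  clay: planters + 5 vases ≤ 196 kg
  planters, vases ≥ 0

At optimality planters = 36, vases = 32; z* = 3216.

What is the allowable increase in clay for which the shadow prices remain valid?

144

Binding constraints: kiln, clay. The basis is B = [[5,5],[1,5]] with det 20.
Per unit increase in clay, x* moves by d = (-0.25, 0.25).
The basis stays optimal until planters reaches 0; allowable increase = 144 kg.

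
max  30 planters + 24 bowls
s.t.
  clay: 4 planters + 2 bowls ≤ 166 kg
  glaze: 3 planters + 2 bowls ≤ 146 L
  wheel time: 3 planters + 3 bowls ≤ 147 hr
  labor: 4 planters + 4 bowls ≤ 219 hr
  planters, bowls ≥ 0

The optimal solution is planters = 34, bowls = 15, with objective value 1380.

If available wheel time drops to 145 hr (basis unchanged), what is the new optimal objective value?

Check each constraint at x*: clay 166/166 (tight); glaze 132/146 (slack 14); wheel time 147/147 (tight); labor 196/219 (slack 23).
Since glaze, labor are not tight, their duals are 0.
From A_Bᵀ y = c: 4·y_clay + 3·y_wheel time = 30; 2·y_clay + 3·y_wheel time = 24.
Solving: y_clay = 3, y_wheel time = 6.
Δz = y_wheel time·Δb = 6 × (-2) = -12, so new z* = 1380 − 12 = 1368.

1368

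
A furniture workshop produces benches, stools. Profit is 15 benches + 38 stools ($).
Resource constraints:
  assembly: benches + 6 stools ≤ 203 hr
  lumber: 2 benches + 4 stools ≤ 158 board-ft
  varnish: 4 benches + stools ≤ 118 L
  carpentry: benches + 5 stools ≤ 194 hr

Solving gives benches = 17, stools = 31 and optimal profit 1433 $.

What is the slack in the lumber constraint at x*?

0

lumber used = 2·17 + 4·31 = 158; slack = 158 − 158 = 0.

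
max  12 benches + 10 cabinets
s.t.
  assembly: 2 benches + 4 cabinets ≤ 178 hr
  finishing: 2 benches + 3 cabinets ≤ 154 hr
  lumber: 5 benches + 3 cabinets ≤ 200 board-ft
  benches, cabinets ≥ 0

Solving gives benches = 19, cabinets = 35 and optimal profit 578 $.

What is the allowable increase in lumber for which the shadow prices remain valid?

Binding constraints: assembly, lumber. The basis is B = [[2,4],[5,3]] with det -14.
Per unit increase in lumber, x* moves by d = (0.2857, -0.1429).
The basis stays optimal until finishing becomes binding; allowable increase = 77 board-ft.

77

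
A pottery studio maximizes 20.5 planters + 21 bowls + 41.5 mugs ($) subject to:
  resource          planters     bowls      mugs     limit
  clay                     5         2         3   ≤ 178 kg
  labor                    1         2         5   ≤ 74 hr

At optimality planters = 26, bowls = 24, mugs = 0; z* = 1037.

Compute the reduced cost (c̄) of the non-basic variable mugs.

Check each constraint at x*: clay 178/178 (tight); labor 74/74 (tight).
Dual feasibility on the basic columns requires 5·y_clay + 1·y_labor = 20.5, 2·y_clay + 2·y_labor = 21.
→ y_clay = 2.5 and y_labor = 8.
Reduced cost of mugs: c₃ − yᵀa₃ = 41.5 − (2.5·3 + 8·5) = 41.5 − 47.5 = -6.

-6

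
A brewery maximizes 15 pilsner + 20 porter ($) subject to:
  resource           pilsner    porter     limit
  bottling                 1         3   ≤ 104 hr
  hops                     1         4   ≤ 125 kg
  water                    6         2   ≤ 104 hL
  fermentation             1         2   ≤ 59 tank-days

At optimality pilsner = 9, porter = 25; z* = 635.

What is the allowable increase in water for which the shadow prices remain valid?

Binding constraints: water, fermentation. The basis is B = [[6,2],[1,2]] with det 10.
Per unit increase in water, x* moves by d = (0.2, -0.1).
The basis stays optimal until porter reaches 0; allowable increase = 250 hL.

250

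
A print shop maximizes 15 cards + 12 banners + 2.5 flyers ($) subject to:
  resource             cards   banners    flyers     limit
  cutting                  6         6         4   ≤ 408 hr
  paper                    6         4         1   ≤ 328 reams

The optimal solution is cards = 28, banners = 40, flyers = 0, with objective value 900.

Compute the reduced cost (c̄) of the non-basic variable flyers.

-3

At the optimum: cutting uses 408 of 408 (binding); paper uses 328 of 328 (binding).
Dual feasibility on the basic columns requires 6·y_cutting + 6·y_paper = 15, 6·y_cutting + 4·y_paper = 12.
This yields shadow prices y_cutting = 1, y_paper = 1.5.
Reduced cost of flyers: c₃ − yᵀa₃ = 2.5 − (1·4 + 1.5·1) = 2.5 − 5.5 = -3.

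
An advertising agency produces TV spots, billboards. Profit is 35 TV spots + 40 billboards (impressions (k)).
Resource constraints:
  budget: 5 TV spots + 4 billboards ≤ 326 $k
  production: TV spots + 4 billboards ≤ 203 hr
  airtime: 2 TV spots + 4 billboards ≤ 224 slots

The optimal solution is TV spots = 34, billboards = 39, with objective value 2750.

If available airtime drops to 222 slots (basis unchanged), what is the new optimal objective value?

2740

Check each constraint at x*: budget 326/326 (tight); production 190/203 (slack 13); airtime 224/224 (tight).
By complementary slackness, y = 0 for the non-binding constraint.
Dual feasibility on the basic columns requires 5·y_budget + 2·y_airtime = 35, 4·y_budget + 4·y_airtime = 40.
→ y_budget = 5 and y_airtime = 5.
Δz = y_airtime·Δb = 5 × (-2) = -10, so new z* = 2750 − 10 = 2740.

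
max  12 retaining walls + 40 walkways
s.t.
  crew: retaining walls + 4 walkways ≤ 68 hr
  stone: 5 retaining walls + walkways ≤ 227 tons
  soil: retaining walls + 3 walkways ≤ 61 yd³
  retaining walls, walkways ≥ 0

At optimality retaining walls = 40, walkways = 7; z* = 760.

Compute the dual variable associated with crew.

At the optimum: crew uses 68 of 68 (binding); stone uses 207 of 227 (slack = 20); soil uses 61 of 61 (binding).
Slack constraints have shadow price 0 (complementary slackness).
The binding rows give the dual system: 1·y_crew + 1·y_soil = 12 and 4·y_crew + 3·y_soil = 40.
Solving: y_crew = 4, y_soil = 8.
Shadow price of crew = 4.

4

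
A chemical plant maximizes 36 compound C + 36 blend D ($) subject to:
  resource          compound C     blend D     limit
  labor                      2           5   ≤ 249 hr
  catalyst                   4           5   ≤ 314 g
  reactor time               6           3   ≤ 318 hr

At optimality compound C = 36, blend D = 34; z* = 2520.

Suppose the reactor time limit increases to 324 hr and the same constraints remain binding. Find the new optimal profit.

2532

At the optimum: labor uses 242 of 249 (slack = 7); catalyst uses 314 of 314 (binding); reactor time uses 318 of 318 (binding).
Since labor is not tight, its dual is 0.
From A_Bᵀ y = c: 4·y_catalyst + 6·y_reactor time = 36; 5·y_catalyst + 3·y_reactor time = 36.
→ y_catalyst = 6 and y_reactor time = 2.
Δz = y_reactor time·Δb = 2 × (6) = 12, so new z* = 2520 + 12 = 2532.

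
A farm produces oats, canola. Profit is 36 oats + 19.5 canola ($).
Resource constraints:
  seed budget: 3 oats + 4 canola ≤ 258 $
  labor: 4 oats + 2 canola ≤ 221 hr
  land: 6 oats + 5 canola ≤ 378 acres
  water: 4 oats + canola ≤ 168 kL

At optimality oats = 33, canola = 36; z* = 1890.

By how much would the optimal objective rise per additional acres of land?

Binding: land and water. Non-binding: seed budget (15 unused), labor (17 unused).
By complementary slackness, y = 0 for the non-binding constraints.
The binding rows give the dual system: 6·y_land + 4·y_water = 36 and 5·y_land + 1·y_water = 19.5.
→ y_land = 3 and y_water = 4.5.
Shadow price of land = 3.

3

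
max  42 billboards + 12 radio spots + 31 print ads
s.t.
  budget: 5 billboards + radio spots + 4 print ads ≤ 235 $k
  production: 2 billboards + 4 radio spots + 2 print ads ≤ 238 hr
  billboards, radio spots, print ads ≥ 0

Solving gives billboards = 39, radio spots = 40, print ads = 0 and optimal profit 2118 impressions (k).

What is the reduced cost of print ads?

Check each constraint at x*: budget 235/235 (tight); production 238/238 (tight).
From A_Bᵀ y = c: 5·y_budget + 2·y_production = 42; 1·y_budget + 4·y_production = 12.
This yields shadow prices y_budget = 8, y_production = 1.
Reduced cost of print ads: c₃ − yᵀa₃ = 31 − (8·4 + 1·2) = 31 − 34 = -3.

-3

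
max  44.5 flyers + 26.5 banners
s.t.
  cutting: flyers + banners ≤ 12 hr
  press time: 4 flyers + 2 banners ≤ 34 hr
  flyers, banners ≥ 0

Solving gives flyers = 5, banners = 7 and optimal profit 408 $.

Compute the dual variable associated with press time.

Check each constraint at x*: cutting 12/12 (tight); press time 34/34 (tight).
From A_Bᵀ y = c: 1·y_cutting + 4·y_press time = 44.5; 1·y_cutting + 2·y_press time = 26.5.
This yields shadow prices y_cutting = 8.5, y_press time = 9.
Shadow price of press time = 9.

9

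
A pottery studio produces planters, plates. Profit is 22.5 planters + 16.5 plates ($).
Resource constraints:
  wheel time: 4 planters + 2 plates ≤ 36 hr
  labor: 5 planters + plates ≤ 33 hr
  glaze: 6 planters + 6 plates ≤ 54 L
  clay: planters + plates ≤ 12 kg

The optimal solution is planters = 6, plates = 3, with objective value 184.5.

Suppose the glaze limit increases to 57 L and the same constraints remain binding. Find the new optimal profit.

192

Check each constraint at x*: wheel time 30/36 (slack 6); labor 33/33 (tight); glaze 54/54 (tight); clay 9/12 (slack 3).
Slack constraints have shadow price 0 (complementary slackness).
Dual feasibility on the basic columns requires 5·y_labor + 6·y_glaze = 22.5, 1·y_labor + 6·y_glaze = 16.5.
This yields shadow prices y_labor = 1.5, y_glaze = 2.5.
Δz = y_glaze·Δb = 2.5 × (3) = 7.5, so new z* = 184.5 + 7.5 = 192.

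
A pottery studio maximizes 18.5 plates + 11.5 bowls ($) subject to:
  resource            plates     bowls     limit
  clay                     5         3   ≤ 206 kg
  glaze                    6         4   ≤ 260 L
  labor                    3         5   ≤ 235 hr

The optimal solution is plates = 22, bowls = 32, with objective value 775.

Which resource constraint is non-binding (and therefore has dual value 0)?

labor

clay: 206/206 (binding)
glaze: 260/260 (binding)
labor: 226/235 (slack 9)
By complementary slackness, a constraint with positive slack has shadow price 0 → labor.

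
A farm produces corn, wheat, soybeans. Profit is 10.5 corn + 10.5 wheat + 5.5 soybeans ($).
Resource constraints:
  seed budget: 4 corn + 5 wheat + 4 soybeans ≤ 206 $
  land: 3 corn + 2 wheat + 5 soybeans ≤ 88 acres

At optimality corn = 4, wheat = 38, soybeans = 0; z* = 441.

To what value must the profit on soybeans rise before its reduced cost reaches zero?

Both seed budget and land are binding at x*.
Dual feasibility on the basic columns requires 4·y_seed budget + 3·y_land = 10.5, 5·y_seed budget + 2·y_land = 10.5.
→ y_seed budget = 1.5 and y_land = 1.5.
soybeans enters the basis when its profit ≥ yᵀa₃ = 1.5·4 + 1.5·5 = 13.5.

13.5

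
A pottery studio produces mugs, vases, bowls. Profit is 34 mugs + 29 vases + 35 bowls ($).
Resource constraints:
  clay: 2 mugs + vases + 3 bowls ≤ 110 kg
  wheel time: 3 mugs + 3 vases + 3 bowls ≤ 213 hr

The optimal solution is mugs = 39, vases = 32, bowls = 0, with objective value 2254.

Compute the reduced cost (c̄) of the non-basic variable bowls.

-4

Both clay and wheel time are binding at x*.
The binding rows give the dual system: 2·y_clay + 3·y_wheel time = 34 and 1·y_clay + 3·y_wheel time = 29.
Solving: y_clay = 5, y_wheel time = 8.
Reduced cost of bowls: c₃ − yᵀa₃ = 35 − (5·3 + 8·3) = 35 − 39 = -4.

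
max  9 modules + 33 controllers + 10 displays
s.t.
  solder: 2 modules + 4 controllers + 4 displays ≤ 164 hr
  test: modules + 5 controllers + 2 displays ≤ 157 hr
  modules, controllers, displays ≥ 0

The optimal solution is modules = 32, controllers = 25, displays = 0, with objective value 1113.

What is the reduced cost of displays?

At the optimum: solder uses 164 of 164 (binding); test uses 157 of 157 (binding).
The binding rows give the dual system: 2·y_solder + 1·y_test = 9 and 4·y_solder + 5·y_test = 33.
Solving: y_solder = 2, y_test = 5.
Reduced cost of displays: c₃ − yᵀa₃ = 10 − (2·4 + 5·2) = 10 − 18 = -8.

-8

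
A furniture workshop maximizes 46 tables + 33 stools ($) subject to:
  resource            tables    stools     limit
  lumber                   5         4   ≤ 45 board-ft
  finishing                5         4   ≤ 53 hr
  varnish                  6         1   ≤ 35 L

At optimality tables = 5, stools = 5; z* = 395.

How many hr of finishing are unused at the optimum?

8

finishing used = 5·5 + 4·5 = 45; slack = 53 − 45 = 8.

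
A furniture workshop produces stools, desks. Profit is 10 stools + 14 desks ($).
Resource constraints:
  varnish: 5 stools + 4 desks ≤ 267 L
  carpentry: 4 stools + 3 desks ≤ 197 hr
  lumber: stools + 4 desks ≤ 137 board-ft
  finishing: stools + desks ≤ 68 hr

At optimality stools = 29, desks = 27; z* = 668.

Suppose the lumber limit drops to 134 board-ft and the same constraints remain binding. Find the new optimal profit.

662

Binding: carpentry and lumber. Non-binding: varnish (14 unused), finishing (12 unused).
Slack constraints have shadow price 0 (complementary slackness).
The binding rows give the dual system: 4·y_carpentry + 1·y_lumber = 10 and 3·y_carpentry + 4·y_lumber = 14.
→ y_carpentry = 2 and y_lumber = 2.
Δz = y_lumber·Δb = 2 × (-3) = -6, so new z* = 668 − 6 = 662.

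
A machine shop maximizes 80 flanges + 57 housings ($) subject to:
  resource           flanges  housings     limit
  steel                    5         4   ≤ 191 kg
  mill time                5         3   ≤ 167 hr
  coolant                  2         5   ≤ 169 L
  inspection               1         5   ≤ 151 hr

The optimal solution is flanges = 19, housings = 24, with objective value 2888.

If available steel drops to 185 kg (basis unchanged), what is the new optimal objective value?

2834

Binding: steel and mill time. Non-binding: coolant (11 unused), inspection (12 unused).
By complementary slackness, y = 0 for the non-binding constraints.
The binding rows give the dual system: 5·y_steel + 5·y_mill time = 80 and 4·y_steel + 3·y_mill time = 57.
Solving: y_steel = 9, y_mill time = 7.
Δz = y_steel·Δb = 9 × (-6) = -54, so new z* = 2888 − 54 = 2834.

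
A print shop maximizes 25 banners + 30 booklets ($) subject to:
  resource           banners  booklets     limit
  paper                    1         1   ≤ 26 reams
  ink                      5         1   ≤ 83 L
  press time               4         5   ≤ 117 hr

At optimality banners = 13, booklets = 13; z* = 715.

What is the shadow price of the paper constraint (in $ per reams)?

Binding: paper and press time. Non-binding: ink (5 unused).
By complementary slackness, y = 0 for the non-binding constraint.
Dual feasibility on the basic columns requires 1·y_paper + 4·y_press time = 25, 1·y_paper + 5·y_press time = 30.
→ y_paper = 5 and y_press time = 5.
Shadow price of paper = 5.

5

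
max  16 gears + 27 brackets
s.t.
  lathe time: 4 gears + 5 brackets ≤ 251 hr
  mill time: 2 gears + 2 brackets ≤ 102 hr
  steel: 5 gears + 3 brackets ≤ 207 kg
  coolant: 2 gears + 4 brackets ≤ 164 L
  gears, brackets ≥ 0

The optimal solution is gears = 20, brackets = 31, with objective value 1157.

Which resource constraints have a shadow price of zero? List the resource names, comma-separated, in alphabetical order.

lathe time: 235/251 (slack 16)
mill time: 102/102 (binding)
steel: 193/207 (slack 14)
coolant: 164/164 (binding)
By complementary slackness, a constraint with positive slack has shadow price 0 → lathe time, steel.

lathe time, steel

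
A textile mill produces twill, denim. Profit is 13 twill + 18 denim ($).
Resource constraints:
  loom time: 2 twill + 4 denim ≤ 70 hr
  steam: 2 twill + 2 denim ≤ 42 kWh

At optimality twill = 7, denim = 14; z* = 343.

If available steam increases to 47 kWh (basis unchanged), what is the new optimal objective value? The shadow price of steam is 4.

363

Δb = 5, so new z* = 343 + (4)·(5) = 343 + 20 = 363.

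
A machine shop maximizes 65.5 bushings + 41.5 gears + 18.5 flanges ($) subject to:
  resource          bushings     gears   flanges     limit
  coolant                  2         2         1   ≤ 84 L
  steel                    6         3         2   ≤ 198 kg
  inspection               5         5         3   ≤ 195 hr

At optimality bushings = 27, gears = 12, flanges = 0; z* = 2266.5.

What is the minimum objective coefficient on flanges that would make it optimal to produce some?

26.5

At the optimum: coolant uses 78 of 84 (slack = 6); steel uses 198 of 198 (binding); inspection uses 195 of 195 (binding).
Slack constraints have shadow price 0 (complementary slackness).
The binding rows give the dual system: 6·y_steel + 5·y_inspection = 65.5 and 3·y_steel + 5·y_inspection = 41.5.
This yields shadow prices y_steel = 8, y_inspection = 3.5.
flanges enters the basis when its profit ≥ yᵀa₃ = 8·2 + 3.5·3 = 26.5.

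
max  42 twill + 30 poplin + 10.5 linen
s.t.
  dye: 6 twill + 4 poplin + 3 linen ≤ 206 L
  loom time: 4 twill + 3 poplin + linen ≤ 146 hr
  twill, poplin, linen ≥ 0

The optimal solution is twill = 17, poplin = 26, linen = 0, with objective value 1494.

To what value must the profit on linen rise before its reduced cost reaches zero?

15

At the optimum: dye uses 206 of 206 (binding); loom time uses 146 of 146 (binding).
The binding rows give the dual system: 6·y_dye + 4·y_loom time = 42 and 4·y_dye + 3·y_loom time = 30.
→ y_dye = 3 and y_loom time = 6.
linen enters the basis when its profit ≥ yᵀa₃ = 3·3 + 6·1 = 15.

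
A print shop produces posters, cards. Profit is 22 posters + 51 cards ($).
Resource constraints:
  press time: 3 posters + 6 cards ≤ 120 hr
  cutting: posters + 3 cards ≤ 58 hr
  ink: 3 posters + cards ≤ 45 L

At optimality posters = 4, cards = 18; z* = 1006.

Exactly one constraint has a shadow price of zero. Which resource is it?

press time: 120/120 (binding)
cutting: 58/58 (binding)
ink: 30/45 (slack 15)
By complementary slackness, a constraint with positive slack has shadow price 0 → ink.

ink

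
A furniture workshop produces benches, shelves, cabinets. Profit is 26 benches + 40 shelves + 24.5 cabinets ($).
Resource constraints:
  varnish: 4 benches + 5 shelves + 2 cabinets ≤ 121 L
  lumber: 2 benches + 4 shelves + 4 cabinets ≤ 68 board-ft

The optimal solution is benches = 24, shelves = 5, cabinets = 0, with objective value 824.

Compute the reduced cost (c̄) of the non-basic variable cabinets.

Check each constraint at x*: varnish 121/121 (tight); lumber 68/68 (tight).
The binding rows give the dual system: 4·y_varnish + 2·y_lumber = 26 and 5·y_varnish + 4·y_lumber = 40.
Solving: y_varnish = 4, y_lumber = 5.
Reduced cost of cabinets: c₃ − yᵀa₃ = 24.5 − (4·2 + 5·4) = 24.5 − 28 = -3.5.

-3.5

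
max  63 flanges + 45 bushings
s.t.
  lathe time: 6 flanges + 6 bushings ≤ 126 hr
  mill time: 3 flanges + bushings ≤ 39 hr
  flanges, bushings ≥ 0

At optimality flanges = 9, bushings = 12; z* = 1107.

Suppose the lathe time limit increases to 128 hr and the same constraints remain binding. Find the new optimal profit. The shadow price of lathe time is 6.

Δb = 2, so new z* = 1107 + (6)·(2) = 1107 + 12 = 1119.

1119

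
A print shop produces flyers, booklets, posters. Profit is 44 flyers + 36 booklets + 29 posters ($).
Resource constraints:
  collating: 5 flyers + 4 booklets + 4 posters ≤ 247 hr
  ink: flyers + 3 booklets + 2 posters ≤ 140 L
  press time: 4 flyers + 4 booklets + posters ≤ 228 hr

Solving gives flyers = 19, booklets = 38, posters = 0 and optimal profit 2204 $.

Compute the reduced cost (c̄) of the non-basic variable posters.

-4

Binding: collating and press time. Non-binding: ink (7 unused).
By complementary slackness, y = 0 for the non-binding constraint.
Dual feasibility on the basic columns requires 5·y_collating + 4·y_press time = 44, 4·y_collating + 4·y_press time = 36.
→ y_collating = 8 and y_press time = 1.
Reduced cost of posters: c₃ − yᵀa₃ = 29 − (8·4 + 1·1) = 29 − 33 = -4.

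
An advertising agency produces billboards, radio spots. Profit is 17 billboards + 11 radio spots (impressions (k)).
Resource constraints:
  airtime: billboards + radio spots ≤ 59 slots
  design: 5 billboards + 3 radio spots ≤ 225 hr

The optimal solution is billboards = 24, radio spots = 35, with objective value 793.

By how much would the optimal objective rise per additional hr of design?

Check each constraint at x*: airtime 59/59 (tight); design 225/225 (tight).
Dual feasibility on the basic columns requires 1·y_airtime + 5·y_design = 17, 1·y_airtime + 3·y_design = 11.
This yields shadow prices y_airtime = 2, y_design = 3.
Shadow price of design = 3.

3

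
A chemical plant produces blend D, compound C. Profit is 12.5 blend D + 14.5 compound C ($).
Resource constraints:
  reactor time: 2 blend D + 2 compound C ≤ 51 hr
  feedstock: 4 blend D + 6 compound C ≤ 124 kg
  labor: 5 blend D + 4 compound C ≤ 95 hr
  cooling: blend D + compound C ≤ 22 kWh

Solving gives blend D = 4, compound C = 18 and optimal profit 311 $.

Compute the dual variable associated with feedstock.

Check each constraint at x*: reactor time 44/51 (slack 7); feedstock 124/124 (tight); labor 92/95 (slack 3); cooling 22/22 (tight).
Slack constraints have shadow price 0 (complementary slackness).
The binding rows give the dual system: 4·y_feedstock + 1·y_cooling = 12.5 and 6·y_feedstock + 1·y_cooling = 14.5.
→ y_feedstock = 1 and y_cooling = 8.5.
Shadow price of feedstock = 1.

1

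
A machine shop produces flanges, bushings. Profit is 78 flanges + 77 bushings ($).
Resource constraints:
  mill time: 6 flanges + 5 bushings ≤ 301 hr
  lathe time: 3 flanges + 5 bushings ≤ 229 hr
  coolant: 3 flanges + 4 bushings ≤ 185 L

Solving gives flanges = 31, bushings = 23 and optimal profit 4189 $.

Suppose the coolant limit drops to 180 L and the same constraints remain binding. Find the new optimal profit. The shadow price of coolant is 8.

4149

Δb = -5, so new z* = 4189 + (8)·(-5) = 4189 − 40 = 4149.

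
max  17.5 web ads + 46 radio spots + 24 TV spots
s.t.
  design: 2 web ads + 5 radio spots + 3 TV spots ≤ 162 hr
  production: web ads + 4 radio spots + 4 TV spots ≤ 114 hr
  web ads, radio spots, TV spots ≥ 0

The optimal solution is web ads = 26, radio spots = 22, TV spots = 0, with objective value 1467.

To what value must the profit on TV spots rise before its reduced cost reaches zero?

At the optimum: design uses 162 of 162 (binding); production uses 114 of 114 (binding).
The binding rows give the dual system: 2·y_design + 1·y_production = 17.5 and 5·y_design + 4·y_production = 46.
This yields shadow prices y_design = 8, y_production = 1.5.
TV spots enters the basis when its profit ≥ yᵀa₃ = 8·3 + 1.5·4 = 30.

30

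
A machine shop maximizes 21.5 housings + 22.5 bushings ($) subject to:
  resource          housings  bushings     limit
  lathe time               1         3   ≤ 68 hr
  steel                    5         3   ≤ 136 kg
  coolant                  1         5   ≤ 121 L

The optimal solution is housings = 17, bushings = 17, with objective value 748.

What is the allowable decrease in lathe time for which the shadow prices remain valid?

40.8

Binding constraints: lathe time, steel. The basis is B = [[1,3],[5,3]] with det -12.
Per unit decrease in lathe time, x* moves by d = (0.25, -0.4167).
The basis stays optimal until bushings reaches 0; allowable decrease = 40.8 hr.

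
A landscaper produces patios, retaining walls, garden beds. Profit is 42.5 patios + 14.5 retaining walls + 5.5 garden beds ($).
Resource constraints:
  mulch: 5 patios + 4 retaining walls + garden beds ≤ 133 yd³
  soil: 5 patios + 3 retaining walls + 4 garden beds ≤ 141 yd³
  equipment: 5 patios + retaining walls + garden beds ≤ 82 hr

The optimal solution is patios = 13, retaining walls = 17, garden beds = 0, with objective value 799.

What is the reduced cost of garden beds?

-3

Binding: mulch and equipment. Non-binding: soil (25 unused).
Since soil is not tight, its dual is 0.
From A_Bᵀ y = c: 5·y_mulch + 5·y_equipment = 42.5; 4·y_mulch + 1·y_equipment = 14.5.
Solving: y_mulch = 2, y_equipment = 6.5.
Reduced cost of garden beds: c₃ − yᵀa₃ = 5.5 − (2·1 + 6.5·1) = 5.5 − 8.5 = -3.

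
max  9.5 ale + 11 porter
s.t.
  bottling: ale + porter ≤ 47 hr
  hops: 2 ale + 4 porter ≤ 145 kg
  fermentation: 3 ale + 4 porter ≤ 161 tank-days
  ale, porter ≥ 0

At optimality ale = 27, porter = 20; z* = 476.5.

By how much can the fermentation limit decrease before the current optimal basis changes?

20

Binding constraints: bottling, fermentation. The basis is B = [[1,1],[3,4]] with det 1.
Per unit decrease in fermentation, x* moves by d = (1, -1).
The basis stays optimal until porter reaches 0; allowable decrease = 20 tank-days.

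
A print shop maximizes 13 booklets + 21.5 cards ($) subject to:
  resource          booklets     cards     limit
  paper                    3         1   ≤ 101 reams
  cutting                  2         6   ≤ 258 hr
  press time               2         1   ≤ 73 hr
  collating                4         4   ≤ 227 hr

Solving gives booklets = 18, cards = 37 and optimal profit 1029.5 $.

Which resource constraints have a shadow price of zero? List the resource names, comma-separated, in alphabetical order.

collating, paper

paper: 91/101 (slack 10)
cutting: 258/258 (binding)
press time: 73/73 (binding)
collating: 220/227 (slack 7)
By complementary slackness, a constraint with positive slack has shadow price 0 → collating, paper.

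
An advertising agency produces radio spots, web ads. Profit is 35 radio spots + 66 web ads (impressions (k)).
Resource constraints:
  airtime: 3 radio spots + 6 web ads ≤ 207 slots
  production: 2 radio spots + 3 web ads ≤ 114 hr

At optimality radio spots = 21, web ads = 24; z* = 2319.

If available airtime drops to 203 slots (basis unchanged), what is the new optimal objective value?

At the optimum: airtime uses 207 of 207 (binding); production uses 114 of 114 (binding).
From A_Bᵀ y = c: 3·y_airtime + 2·y_production = 35; 6·y_airtime + 3·y_production = 66.
→ y_airtime = 9 and y_production = 4.
Δz = y_airtime·Δb = 9 × (-4) = -36, so new z* = 2319 − 36 = 2283.

2283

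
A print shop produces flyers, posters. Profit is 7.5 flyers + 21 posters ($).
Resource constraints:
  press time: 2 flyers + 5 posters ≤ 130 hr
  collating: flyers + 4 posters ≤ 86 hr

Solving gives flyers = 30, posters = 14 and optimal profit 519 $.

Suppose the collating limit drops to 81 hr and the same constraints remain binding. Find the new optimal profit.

511.5

Check each constraint at x*: press time 130/130 (tight); collating 86/86 (tight).
Dual feasibility on the basic columns requires 2·y_press time + 1·y_collating = 7.5, 5·y_press time + 4·y_collating = 21.
→ y_press time = 3 and y_collating = 1.5.
Δz = y_collating·Δb = 1.5 × (-5) = -7.5, so new z* = 519 − 7.5 = 511.5.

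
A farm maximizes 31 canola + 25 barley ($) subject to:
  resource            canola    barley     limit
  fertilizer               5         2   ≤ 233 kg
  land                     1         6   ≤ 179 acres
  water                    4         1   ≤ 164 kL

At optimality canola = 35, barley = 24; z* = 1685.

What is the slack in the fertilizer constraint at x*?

fertilizer used = 5·35 + 2·24 = 223; slack = 233 − 223 = 10.

10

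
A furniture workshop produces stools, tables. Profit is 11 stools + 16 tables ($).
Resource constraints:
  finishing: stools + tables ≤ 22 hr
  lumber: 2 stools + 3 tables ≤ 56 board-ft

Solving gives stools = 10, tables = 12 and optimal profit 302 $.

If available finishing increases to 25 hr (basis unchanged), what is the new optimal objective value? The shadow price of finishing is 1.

305

Δb = 3, so new z* = 302 + (1)·(3) = 302 + 3 = 305.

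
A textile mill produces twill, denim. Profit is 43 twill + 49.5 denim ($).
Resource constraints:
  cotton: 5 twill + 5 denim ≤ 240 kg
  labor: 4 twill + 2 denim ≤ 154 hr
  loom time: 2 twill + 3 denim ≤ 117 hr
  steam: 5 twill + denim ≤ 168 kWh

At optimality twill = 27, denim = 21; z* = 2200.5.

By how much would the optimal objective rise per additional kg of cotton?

At the optimum: cotton uses 240 of 240 (binding); labor uses 150 of 154 (slack = 4); loom time uses 117 of 117 (binding); steam uses 156 of 168 (slack = 12).
By complementary slackness, y = 0 for the non-binding constraints.
Dual feasibility on the basic columns requires 5·y_cotton + 2·y_loom time = 43, 5·y_cotton + 3·y_loom time = 49.5.
→ y_cotton = 6 and y_loom time = 6.5.
Shadow price of cotton = 6.

6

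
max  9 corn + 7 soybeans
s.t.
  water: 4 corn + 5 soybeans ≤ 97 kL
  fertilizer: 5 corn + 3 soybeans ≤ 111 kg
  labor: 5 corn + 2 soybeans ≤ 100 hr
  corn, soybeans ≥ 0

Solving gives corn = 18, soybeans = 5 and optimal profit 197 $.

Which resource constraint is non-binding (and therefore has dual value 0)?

fertilizer

water: 97/97 (binding)
fertilizer: 105/111 (slack 6)
labor: 100/100 (binding)
By complementary slackness, a constraint with positive slack has shadow price 0 → fertilizer.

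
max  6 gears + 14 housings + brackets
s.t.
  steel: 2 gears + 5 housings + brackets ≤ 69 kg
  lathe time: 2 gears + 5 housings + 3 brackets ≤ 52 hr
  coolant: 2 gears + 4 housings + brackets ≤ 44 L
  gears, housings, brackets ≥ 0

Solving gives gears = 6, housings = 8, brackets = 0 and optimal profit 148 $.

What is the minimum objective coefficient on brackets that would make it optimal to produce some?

7

Binding: lathe time and coolant. Non-binding: steel (17 unused).
Since steel is not tight, its dual is 0.
From A_Bᵀ y = c: 2·y_lathe time + 2·y_coolant = 6; 5·y_lathe time + 4·y_coolant = 14.
Solving: y_lathe time = 2, y_coolant = 1.
brackets enters the basis when its profit ≥ yᵀa₃ = 2·3 + 1·1 = 7.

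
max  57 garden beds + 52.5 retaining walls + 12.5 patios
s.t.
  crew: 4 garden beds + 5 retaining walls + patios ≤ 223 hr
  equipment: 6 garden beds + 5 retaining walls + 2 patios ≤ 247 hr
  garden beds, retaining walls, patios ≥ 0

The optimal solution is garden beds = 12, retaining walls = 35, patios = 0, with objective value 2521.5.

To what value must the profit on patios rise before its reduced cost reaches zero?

18

At the optimum: crew uses 223 of 223 (binding); equipment uses 247 of 247 (binding).
Dual feasibility on the basic columns requires 4·y_crew + 6·y_equipment = 57, 5·y_crew + 5·y_equipment = 52.5.
Solving: y_crew = 3, y_equipment = 7.5.
patios enters the basis when its profit ≥ yᵀa₃ = 3·1 + 7.5·2 = 18.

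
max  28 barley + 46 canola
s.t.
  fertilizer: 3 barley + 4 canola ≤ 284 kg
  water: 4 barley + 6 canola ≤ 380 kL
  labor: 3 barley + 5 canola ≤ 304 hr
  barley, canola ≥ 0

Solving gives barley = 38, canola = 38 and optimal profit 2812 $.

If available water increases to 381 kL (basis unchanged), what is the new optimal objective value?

2813

Check each constraint at x*: fertilizer 266/284 (slack 18); water 380/380 (tight); labor 304/304 (tight).
Slack constraints have shadow price 0 (complementary slackness).
The binding rows give the dual system: 4·y_water + 3·y_labor = 28 and 6·y_water + 5·y_labor = 46.
→ y_water = 1 and y_labor = 8.
Δz = y_water·Δb = 1 × (1) = 1, so new z* = 2812 + 1 = 2813.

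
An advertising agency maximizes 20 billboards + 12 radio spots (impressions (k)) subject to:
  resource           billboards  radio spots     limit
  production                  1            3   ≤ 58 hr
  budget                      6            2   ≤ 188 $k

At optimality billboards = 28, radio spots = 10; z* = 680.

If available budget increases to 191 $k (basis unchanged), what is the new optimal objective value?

Check each constraint at x*: production 58/58 (tight); budget 188/188 (tight).
Dual feasibility on the basic columns requires 1·y_production + 6·y_budget = 20, 3·y_production + 2·y_budget = 12.
Solving: y_production = 2, y_budget = 3.
Δz = y_budget·Δb = 3 × (3) = 9, so new z* = 680 + 9 = 689.

689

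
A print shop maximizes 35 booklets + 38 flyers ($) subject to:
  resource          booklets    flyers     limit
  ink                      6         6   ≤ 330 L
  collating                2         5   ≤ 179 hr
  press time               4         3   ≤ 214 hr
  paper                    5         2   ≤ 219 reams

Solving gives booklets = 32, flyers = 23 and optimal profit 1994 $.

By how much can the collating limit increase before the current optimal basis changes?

96

Binding constraints: ink, collating. The basis is B = [[6,6],[2,5]] with det 18.
Per unit increase in collating, x* moves by d = (-0.3333, 0.3333).
The basis stays optimal until booklets reaches 0; allowable increase = 96 hr.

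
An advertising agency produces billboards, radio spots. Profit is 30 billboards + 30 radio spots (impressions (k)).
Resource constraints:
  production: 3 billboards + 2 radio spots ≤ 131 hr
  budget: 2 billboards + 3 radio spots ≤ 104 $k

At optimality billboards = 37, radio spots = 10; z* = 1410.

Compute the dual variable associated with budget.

6

Both production and budget are binding at x*.
From A_Bᵀ y = c: 3·y_production + 2·y_budget = 30; 2·y_production + 3·y_budget = 30.
→ y_production = 6 and y_budget = 6.
Shadow price of budget = 6.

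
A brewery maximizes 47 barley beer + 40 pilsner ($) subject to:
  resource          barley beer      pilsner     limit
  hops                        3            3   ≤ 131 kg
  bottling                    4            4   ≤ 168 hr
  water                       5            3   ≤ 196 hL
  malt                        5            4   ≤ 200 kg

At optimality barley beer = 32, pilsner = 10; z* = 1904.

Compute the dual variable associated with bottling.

Binding: bottling and malt. Non-binding: hops (5 unused), water (6 unused).
Slack constraints have shadow price 0 (complementary slackness).
From A_Bᵀ y = c: 4·y_bottling + 5·y_malt = 47; 4·y_bottling + 4·y_malt = 40.
→ y_bottling = 3 and y_malt = 7.
Shadow price of bottling = 3.

3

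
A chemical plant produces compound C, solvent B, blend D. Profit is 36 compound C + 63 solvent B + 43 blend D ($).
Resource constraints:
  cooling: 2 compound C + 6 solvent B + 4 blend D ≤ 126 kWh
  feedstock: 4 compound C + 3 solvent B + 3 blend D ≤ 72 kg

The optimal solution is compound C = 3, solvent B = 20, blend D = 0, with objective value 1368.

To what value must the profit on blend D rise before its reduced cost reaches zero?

47

Both cooling and feedstock are binding at x*.
Dual feasibility on the basic columns requires 2·y_cooling + 4·y_feedstock = 36, 6·y_cooling + 3·y_feedstock = 63.
→ y_cooling = 8 and y_feedstock = 5.
blend D enters the basis when its profit ≥ yᵀa₃ = 8·4 + 5·3 = 47.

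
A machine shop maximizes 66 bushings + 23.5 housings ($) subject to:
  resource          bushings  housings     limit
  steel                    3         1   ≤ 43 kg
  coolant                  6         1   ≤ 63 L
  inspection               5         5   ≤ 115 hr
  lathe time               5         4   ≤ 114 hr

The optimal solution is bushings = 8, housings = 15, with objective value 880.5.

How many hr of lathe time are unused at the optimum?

14

lathe time used = 5·8 + 4·15 = 100; slack = 114 − 100 = 14.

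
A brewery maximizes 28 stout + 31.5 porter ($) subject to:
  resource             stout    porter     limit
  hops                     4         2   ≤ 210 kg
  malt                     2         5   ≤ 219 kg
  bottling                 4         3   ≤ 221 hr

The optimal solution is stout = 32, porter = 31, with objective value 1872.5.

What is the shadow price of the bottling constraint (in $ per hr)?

5.5

Binding: malt and bottling. Non-binding: hops (20 unused).
By complementary slackness, y = 0 for the non-binding constraint.
The binding rows give the dual system: 2·y_malt + 4·y_bottling = 28 and 5·y_malt + 3·y_bottling = 31.5.
→ y_malt = 3 and y_bottling = 5.5.
Shadow price of bottling = 5.5.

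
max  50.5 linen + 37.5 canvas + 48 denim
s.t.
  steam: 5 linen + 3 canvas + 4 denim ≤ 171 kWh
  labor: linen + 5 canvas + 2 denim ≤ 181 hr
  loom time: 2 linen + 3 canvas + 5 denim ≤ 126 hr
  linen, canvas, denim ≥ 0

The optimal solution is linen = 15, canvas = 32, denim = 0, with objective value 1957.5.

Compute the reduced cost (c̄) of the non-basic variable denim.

-6

Binding: steam and loom time. Non-binding: labor (6 unused).
Slack constraints have shadow price 0 (complementary slackness).
The binding rows give the dual system: 5·y_steam + 2·y_loom time = 50.5 and 3·y_steam + 3·y_loom time = 37.5.
Solving: y_steam = 8.5, y_loom time = 4.
Reduced cost of denim: c₃ − yᵀa₃ = 48 − (8.5·4 + 4·5) = 48 − 54 = -6.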